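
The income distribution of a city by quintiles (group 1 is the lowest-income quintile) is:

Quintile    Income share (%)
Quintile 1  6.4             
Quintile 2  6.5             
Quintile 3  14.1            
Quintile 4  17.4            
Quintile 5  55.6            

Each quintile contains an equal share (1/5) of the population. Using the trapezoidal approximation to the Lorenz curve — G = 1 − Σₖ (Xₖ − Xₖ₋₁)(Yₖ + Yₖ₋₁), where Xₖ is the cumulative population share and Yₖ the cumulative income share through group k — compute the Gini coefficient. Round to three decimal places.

Cumulative income shares Yₖ: 0.0640, 0.1290, 0.2700, 0.4440, 1.0000
Σ (Xₖ−Xₖ₋₁)(Yₖ+Yₖ₋₁) = (1/5)(0.0640+0.0000) + (1/5)(0.1290+0.0640) + (1/5)(0.2700+0.1290) + (1/5)(0.4440+0.2700) + (1/5)(1.0000+0.4440)
  = 0.0128 + 0.0386 + 0.0798 + 0.1428 + 0.2888 = 0.5628
G = 1 − 0.5628 = 0.4372

0.437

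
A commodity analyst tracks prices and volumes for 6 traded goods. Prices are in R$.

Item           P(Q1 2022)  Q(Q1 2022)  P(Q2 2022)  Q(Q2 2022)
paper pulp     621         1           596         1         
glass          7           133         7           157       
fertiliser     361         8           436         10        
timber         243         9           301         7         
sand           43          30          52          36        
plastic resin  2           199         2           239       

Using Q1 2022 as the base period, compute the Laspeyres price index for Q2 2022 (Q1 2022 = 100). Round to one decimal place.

Laspeyres price index uses base-period quantities as weights.
ΣP(Q2 2022)·Q(Q1 2022) = 596×1 + 7×133 + 436×8 + 301×9 + 52×30 + 2×199 = 596 + 931 + 3488 + 2709 + 1560 + 398 = 9682
ΣP(Q1 2022)·Q(Q1 2022) = 621×1 + 7×133 + 361×8 + 243×9 + 43×30 + 2×199 = 621 + 931 + 2888 + 2187 + 1290 + 398 = 8315
Index = 9682 / 8315 × 100 = 116.4402

116.4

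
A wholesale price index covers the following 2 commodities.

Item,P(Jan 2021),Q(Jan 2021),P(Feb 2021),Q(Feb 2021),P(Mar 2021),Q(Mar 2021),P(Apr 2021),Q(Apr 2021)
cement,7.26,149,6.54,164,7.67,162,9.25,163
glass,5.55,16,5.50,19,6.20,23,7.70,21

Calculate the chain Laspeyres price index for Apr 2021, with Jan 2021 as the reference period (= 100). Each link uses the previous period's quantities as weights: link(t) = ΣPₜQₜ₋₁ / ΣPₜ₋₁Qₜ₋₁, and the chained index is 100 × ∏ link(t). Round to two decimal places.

128.33

Link Jan 2021→Feb 2021:
ΣP(Feb 2021)Q(Jan 2021) = 6.54×149 + 5.50×16 = 974.46 + 88 = 1062.46
ΣP(Jan 2021)Q(Jan 2021) = 7.26×149 + 5.55×16 = 1081.74 + 88.8 = 1170.54
link = 1062.46/1170.54 = 0.907667
Link Feb 2021→Mar 2021:
ΣP(Mar 2021)Q(Feb 2021) = 7.67×164 + 6.20×19 = 1257.88 + 117.8 = 1375.68
ΣP(Feb 2021)Q(Feb 2021) = 6.54×164 + 5.50×19 = 1072.56 + 104.5 = 1177.06
link = 1375.68/1177.06 = 1.168742
Link Mar 2021→Apr 2021:
ΣP(Apr 2021)Q(Mar 2021) = 9.25×162 + 7.70×23 = 1498.5 + 177.1 = 1675.6
ΣP(Mar 2021)Q(Mar 2021) = 7.67×162 + 6.20×23 = 1242.54 + 142.6 = 1385.14
link = 1675.6/1385.14 = 1.209697
Chained index = 100 × 0.907667 × 1.168742 × 1.209697 = 128.3281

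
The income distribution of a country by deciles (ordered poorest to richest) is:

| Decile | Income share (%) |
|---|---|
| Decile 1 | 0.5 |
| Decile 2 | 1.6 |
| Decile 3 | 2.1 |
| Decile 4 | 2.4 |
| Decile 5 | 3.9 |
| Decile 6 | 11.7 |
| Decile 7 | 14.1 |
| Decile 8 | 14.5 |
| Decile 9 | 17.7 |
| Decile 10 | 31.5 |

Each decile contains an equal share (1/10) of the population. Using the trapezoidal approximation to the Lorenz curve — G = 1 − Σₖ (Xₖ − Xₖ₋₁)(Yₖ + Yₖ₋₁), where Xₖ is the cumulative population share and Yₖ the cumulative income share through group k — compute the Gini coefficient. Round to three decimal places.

0.497

Cumulative income shares Yₖ: 0.0050, 0.0210, 0.0420, 0.0660, 0.1050, 0.2220, 0.3630, 0.5080, 0.6850, 1.0000
Σ (Xₖ−Xₖ₋₁)(Yₖ+Yₖ₋₁) = (1/10)(0.0050+0.0000) + (1/10)(0.0210+0.0050) + (1/10)(0.0420+0.0210) + (1/10)(0.0660+0.0420) + (1/10)(0.1050+0.0660) + (1/10)(0.2220+0.1050) + (1/10)(0.3630+0.2220) + (1/10)(0.5080+0.3630) + (1/10)(0.6850+0.5080) + (1/10)(1.0000+0.6850)
  = 0.0005 + 0.0026 + 0.0063 + 0.0108 + 0.0171 + 0.0327 + 0.0585 + 0.0871 + 0.1193 + 0.1685 = 0.5034
G = 1 − 0.5034 = 0.4966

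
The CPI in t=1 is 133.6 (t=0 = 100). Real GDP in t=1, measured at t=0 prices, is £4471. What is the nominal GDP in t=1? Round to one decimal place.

5973.3

Nominal = Real × (Index/100) = 4471 × (133.6/100)
        = 4471 × 1.336 = 5973.2560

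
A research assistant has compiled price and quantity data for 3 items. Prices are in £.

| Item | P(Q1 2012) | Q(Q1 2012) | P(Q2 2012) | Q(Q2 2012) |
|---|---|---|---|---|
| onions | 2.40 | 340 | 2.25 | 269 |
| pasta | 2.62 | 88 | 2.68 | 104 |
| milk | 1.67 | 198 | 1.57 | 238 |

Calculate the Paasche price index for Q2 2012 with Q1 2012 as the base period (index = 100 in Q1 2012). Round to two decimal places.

Paasche price index uses current-period quantities as weights.
ΣP(Q2 2012)·Q(Q2 2012) = 2.25×269 + 2.68×104 + 1.57×238 = 605.25 + 278.72 + 373.66 = 1257.63
ΣP(Q1 2012)·Q(Q2 2012) = 2.40×269 + 2.62×104 + 1.67×238 = 645.6 + 272.48 + 397.46 = 1315.54
Index = 1257.63 / 1315.54 × 100 = 95.5980

95.60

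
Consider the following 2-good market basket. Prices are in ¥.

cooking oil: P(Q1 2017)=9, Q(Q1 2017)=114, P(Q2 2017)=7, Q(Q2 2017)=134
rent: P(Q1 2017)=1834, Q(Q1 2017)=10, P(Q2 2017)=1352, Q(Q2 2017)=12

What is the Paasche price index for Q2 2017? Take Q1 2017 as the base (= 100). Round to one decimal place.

Paasche price index uses current-period quantities as weights.
ΣP(Q2 2017)·Q(Q2 2017) = 7×134 + 1352×12 = 938 + 16224 = 17162
ΣP(Q1 2017)·Q(Q2 2017) = 9×134 + 1834×12 = 1206 + 22008 = 23214
Index = 17162 / 23214 × 100 = 73.9295

73.9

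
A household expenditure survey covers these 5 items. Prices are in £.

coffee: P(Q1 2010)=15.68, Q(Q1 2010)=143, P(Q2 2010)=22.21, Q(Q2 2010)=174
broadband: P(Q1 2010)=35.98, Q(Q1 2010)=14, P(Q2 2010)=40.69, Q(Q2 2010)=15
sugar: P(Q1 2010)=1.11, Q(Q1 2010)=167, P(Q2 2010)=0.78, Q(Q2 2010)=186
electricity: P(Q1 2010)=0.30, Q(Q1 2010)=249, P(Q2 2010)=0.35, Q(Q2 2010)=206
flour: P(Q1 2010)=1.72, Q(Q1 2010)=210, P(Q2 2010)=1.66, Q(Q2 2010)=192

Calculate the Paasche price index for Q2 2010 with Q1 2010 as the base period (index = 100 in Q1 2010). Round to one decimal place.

129.6

Paasche price index uses current-period quantities as weights.
ΣP(Q2 2010)·Q(Q2 2010) = 22.21×174 + 40.69×15 + 0.78×186 + 0.35×206 + 1.66×192 = 3864.54 + 610.35 + 145.08 + 72.1 + 318.72 = 5010.79
ΣP(Q1 2010)·Q(Q2 2010) = 15.68×174 + 35.98×15 + 1.11×186 + 0.30×206 + 1.72×192 = 2728.32 + 539.7 + 206.46 + 61.8 + 330.24 = 3866.52
Index = 5010.79 / 3866.52 × 100 = 129.5943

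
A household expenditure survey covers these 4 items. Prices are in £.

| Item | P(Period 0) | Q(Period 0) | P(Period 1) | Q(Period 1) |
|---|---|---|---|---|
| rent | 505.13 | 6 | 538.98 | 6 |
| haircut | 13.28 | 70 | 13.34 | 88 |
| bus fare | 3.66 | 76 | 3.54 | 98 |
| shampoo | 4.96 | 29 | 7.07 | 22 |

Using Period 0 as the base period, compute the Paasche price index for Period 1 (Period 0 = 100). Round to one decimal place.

105.2

Paasche price index uses current-period quantities as weights.
ΣP(Period 1)·Q(Period 1) = 538.98×6 + 13.34×88 + 3.54×98 + 7.07×22 = 3233.88 + 1173.92 + 346.92 + 155.54 = 4910.26
ΣP(Period 0)·Q(Period 1) = 505.13×6 + 13.28×88 + 3.66×98 + 4.96×22 = 3030.78 + 1168.64 + 358.68 + 109.12 = 4667.22
Index = 4910.26 / 4667.22 × 100 = 105.2074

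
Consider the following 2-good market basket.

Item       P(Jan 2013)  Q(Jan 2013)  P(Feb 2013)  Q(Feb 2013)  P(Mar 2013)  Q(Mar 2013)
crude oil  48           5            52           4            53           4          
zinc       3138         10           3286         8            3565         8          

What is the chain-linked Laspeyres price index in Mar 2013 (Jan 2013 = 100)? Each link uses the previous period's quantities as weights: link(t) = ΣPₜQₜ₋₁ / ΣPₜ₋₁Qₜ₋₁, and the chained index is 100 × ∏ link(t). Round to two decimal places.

113.58

Link Jan 2013→Feb 2013:
ΣP(Feb 2013)Q(Jan 2013) = 52×5 + 3286×10 = 260 + 32860 = 33120
ΣP(Jan 2013)Q(Jan 2013) = 48×5 + 3138×10 = 240 + 31380 = 31620
link = 33120/31620 = 1.047438
Link Feb 2013→Mar 2013:
ΣP(Mar 2013)Q(Feb 2013) = 53×4 + 3565×8 = 212 + 28520 = 28732
ΣP(Feb 2013)Q(Feb 2013) = 52×4 + 3286×8 = 208 + 26288 = 26496
link = 28732/26496 = 1.084390
Chained index = 100 × 1.047438 × 1.084390 = 113.5832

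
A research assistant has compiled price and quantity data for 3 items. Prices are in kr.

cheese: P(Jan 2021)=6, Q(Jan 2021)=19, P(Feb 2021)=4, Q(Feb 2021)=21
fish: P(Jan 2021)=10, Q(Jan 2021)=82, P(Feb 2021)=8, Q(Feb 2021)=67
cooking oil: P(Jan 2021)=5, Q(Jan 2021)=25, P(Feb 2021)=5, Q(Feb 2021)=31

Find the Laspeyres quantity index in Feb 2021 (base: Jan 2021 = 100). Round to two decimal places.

Laspeyres quantity index uses base-period prices as weights.
ΣP(Jan 2021)·Q(Feb 2021) = 6×21 + 10×67 + 5×31 = 126 + 670 + 155 = 951
ΣP(Jan 2021)·Q(Jan 2021) = 6×19 + 10×82 + 5×25 = 114 + 820 + 125 = 1059
Index = 951 / 1059 × 100 = 89.8017

89.80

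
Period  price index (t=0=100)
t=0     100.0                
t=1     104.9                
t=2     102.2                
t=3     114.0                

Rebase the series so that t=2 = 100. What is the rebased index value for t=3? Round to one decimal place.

Rebased(t=3) = 114.0 / 102.2 × 100 = 111.5460

111.5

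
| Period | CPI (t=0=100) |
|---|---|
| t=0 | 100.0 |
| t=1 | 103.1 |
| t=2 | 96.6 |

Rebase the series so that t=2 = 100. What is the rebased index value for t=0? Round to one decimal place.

Rebased(t=0) = 100.0 / 96.6 × 100 = 103.5197

103.5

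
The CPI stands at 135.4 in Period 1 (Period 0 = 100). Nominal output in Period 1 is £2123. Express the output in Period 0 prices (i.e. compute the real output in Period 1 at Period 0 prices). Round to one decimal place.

Real = Nominal ÷ (Index/100) = 2123 ÷ (135.4/100)
     = 2123 ÷ 1.354 = 1567.9468

1567.9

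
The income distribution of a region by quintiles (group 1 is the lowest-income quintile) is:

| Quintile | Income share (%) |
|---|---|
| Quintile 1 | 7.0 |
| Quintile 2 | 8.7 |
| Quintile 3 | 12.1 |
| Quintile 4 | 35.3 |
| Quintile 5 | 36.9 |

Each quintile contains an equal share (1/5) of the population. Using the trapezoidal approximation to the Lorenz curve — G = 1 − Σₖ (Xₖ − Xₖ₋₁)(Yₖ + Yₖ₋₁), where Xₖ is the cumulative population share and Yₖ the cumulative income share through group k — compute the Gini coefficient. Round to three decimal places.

Cumulative income shares Yₖ: 0.0700, 0.1570, 0.2780, 0.6310, 1.0000
Σ (Xₖ−Xₖ₋₁)(Yₖ+Yₖ₋₁) = (1/5)(0.0700+0.0000) + (1/5)(0.1570+0.0700) + (1/5)(0.2780+0.1570) + (1/5)(0.6310+0.2780) + (1/5)(1.0000+0.6310)
  = 0.0140 + 0.0454 + 0.0870 + 0.1818 + 0.3262 = 0.6544
G = 1 − 0.6544 = 0.3456

0.346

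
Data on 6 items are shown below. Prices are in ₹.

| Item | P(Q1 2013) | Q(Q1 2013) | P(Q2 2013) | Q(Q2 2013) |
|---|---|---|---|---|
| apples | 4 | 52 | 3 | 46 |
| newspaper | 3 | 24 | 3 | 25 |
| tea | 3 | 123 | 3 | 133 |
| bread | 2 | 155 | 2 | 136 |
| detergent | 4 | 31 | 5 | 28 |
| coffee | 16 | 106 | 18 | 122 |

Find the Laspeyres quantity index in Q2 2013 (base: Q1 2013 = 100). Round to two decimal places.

Laspeyres quantity index uses base-period prices as weights.
ΣP(Q1 2013)·Q(Q2 2013) = 4×46 + 3×25 + 3×133 + 2×136 + 4×28 + 16×122 = 184 + 75 + 399 + 272 + 112 + 1952 = 2994
ΣP(Q1 2013)·Q(Q1 2013) = 4×52 + 3×24 + 3×123 + 2×155 + 4×31 + 16×106 = 208 + 72 + 369 + 310 + 124 + 1696 = 2779
Index = 2994 / 2779 × 100 = 107.7366

107.74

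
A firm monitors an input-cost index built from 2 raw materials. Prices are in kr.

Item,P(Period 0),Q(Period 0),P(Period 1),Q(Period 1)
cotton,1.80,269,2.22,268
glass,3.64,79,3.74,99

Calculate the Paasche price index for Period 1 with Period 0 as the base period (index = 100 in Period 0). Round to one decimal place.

114.5

Paasche price index uses current-period quantities as weights.
ΣP(Period 1)·Q(Period 1) = 2.22×268 + 3.74×99 = 594.96 + 370.26 = 965.22
ΣP(Period 0)·Q(Period 1) = 1.80×268 + 3.64×99 = 482.4 + 360.36 = 842.76
Index = 965.22 / 842.76 × 100 = 114.5308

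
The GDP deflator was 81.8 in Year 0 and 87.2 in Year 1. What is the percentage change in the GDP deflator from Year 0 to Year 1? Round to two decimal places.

6.60%

Change = (87.2 − 81.8) / 81.8 × 100
       = 5.4 / 81.8 × 100 = 6.6015%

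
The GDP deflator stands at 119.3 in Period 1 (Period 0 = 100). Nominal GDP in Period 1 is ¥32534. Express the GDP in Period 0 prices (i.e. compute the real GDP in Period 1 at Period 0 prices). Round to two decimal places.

Real = Nominal ÷ (Index/100) = 32534 ÷ (119.3/100)
     = 32534 ÷ 1.193 = 27270.7460

27270.75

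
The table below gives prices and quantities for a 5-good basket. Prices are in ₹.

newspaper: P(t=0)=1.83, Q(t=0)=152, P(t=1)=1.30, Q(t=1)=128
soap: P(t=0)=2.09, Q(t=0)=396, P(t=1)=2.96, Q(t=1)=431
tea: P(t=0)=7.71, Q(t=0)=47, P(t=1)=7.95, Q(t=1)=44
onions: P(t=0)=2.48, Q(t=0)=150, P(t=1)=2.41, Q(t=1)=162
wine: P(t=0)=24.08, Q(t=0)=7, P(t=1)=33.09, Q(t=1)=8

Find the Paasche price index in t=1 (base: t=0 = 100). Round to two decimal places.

118.29

Paasche price index uses current-period quantities as weights.
ΣP(t=1)·Q(t=1) = 1.30×128 + 2.96×431 + 7.95×44 + 2.41×162 + 33.09×8 = 166.4 + 1275.76 + 349.8 + 390.42 + 264.72 = 2447.1
ΣP(t=0)·Q(t=1) = 1.83×128 + 2.09×431 + 7.71×44 + 2.48×162 + 24.08×8 = 234.24 + 900.79 + 339.24 + 401.76 + 192.64 = 2068.67
Index = 2447.1 / 2068.67 × 100 = 118.2934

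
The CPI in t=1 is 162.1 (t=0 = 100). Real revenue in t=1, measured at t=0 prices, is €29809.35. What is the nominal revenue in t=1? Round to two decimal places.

Nominal = Real × (Index/100) = 29809.35 × (162.1/100)
        = 29809.35 × 1.621 = 48320.9564

48320.96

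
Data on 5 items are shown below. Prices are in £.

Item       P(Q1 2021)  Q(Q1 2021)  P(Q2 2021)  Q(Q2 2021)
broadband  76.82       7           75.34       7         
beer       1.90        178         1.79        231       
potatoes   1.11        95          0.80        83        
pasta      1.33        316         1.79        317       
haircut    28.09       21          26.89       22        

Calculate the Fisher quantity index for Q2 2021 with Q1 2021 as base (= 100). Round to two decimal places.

105.71

Laspeyres component (base-period weights):
ΣP(Q1 2021)Q(Q2 2021) = 76.82×7 + 1.90×231 + 1.11×83 + 1.33×317 + 28.09×22 = 537.74 + 438.9 + 92.13 + 421.61 + 617.98 = 2108.36
ΣP(Q1 2021)Q(Q1 2021) = 76.82×7 + 1.90×178 + 1.11×95 + 1.33×316 + 28.09×21 = 537.74 + 338.2 + 105.45 + 420.28 + 589.89 = 1991.56
L = 2108.36 / 1991.56 × 100 = 105.8647
Paasche component (current-period weights):
ΣP(Q2 2021)Q(Q2 2021) = 75.34×7 + 1.79×231 + 0.80×83 + 1.79×317 + 26.89×22 = 527.38 + 413.49 + 66.4 + 567.43 + 591.58 = 2166.28
ΣP(Q2 2021)Q(Q1 2021) = 75.34×7 + 1.79×178 + 0.80×95 + 1.79×316 + 26.89×21 = 527.38 + 318.62 + 76 + 565.64 + 564.69 = 2052.33
P = 2166.28 / 2052.33 × 100 = 105.5522
Fisher = √(L × P) = √(105.8647 × 105.5522) = 105.7084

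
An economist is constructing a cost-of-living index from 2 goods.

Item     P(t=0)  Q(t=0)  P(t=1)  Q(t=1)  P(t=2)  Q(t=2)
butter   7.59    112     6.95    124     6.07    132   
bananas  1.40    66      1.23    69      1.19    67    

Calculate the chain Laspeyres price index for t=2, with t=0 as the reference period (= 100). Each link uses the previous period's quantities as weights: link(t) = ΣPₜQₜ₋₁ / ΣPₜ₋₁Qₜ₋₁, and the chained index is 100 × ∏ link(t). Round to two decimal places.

Link t=0→t=1:
ΣP(t=1)Q(t=0) = 6.95×112 + 1.23×66 = 778.4 + 81.18 = 859.58
ΣP(t=0)Q(t=0) = 7.59×112 + 1.40×66 = 850.08 + 92.4 = 942.48
link = 859.58/942.48 = 0.912041
Link t=1→t=2:
ΣP(t=2)Q(t=1) = 6.07×124 + 1.19×69 = 752.68 + 82.11 = 834.79
ΣP(t=1)Q(t=1) = 6.95×124 + 1.23×69 = 861.8 + 84.87 = 946.67
link = 834.79/946.67 = 0.881817
Chained index = 100 × 0.912041 × 0.881817 = 80.4253

80.43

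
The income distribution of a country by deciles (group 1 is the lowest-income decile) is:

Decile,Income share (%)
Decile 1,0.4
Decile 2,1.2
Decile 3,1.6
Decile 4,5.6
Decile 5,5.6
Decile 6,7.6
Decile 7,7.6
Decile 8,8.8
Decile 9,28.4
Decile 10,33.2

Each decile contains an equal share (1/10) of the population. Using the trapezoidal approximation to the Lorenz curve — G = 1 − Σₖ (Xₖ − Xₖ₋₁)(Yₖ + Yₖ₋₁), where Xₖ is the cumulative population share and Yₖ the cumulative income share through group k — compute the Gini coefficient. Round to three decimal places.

Cumulative income shares Yₖ: 0.0040, 0.0160, 0.0320, 0.0880, 0.1440, 0.2200, 0.2960, 0.3840, 0.6680, 1.0000
Σ (Xₖ−Xₖ₋₁)(Yₖ+Yₖ₋₁) = (1/10)(0.0040+0.0000) + (1/10)(0.0160+0.0040) + (1/10)(0.0320+0.0160) + (1/10)(0.0880+0.0320) + (1/10)(0.1440+0.0880) + (1/10)(0.2200+0.1440) + (1/10)(0.2960+0.2200) + (1/10)(0.3840+0.2960) + (1/10)(0.6680+0.3840) + (1/10)(1.0000+0.6680)
  = 0.0004 + 0.0020 + 0.0048 + 0.0120 + 0.0232 + 0.0364 + 0.0516 + 0.0680 + 0.1052 + 0.1668 = 0.4704
G = 1 − 0.4704 = 0.5296

0.530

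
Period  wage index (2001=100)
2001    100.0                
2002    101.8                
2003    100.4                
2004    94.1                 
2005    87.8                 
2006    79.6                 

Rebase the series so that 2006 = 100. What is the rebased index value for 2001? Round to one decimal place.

125.6

Rebased(2001) = 100.0 / 79.6 × 100 = 125.6281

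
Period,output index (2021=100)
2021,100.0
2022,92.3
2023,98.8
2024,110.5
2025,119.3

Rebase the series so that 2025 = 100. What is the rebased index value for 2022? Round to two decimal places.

77.37

Rebased(2022) = 92.3 / 119.3 × 100 = 77.3680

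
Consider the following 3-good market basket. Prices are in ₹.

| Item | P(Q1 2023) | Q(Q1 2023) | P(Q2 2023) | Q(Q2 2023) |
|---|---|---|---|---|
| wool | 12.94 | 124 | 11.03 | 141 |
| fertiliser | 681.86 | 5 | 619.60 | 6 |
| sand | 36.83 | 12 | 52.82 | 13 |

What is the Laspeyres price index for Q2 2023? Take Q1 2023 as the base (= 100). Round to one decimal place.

Laspeyres price index uses base-period quantities as weights.
ΣP(Q2 2023)·Q(Q1 2023) = 11.03×124 + 619.60×5 + 52.82×12 = 1367.72 + 3098 + 633.84 = 5099.56
ΣP(Q1 2023)·Q(Q1 2023) = 12.94×124 + 681.86×5 + 36.83×12 = 1604.56 + 3409.3 + 441.96 = 5455.82
Index = 5099.56 / 5455.82 × 100 = 93.4701

93.5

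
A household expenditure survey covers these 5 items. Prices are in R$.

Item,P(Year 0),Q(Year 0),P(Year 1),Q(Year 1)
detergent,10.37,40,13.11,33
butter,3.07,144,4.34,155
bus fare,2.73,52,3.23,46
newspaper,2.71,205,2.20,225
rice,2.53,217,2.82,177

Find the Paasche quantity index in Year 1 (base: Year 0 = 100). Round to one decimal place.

Paasche quantity index uses current-period prices as weights.
ΣP(Year 1)·Q(Year 1) = 13.11×33 + 4.34×155 + 3.23×46 + 2.20×225 + 2.82×177 = 432.63 + 672.7 + 148.58 + 495 + 499.14 = 2248.05
ΣP(Year 1)·Q(Year 0) = 13.11×40 + 4.34×144 + 3.23×52 + 2.20×205 + 2.82×217 = 524.4 + 624.96 + 167.96 + 451 + 611.94 = 2380.26
Index = 2248.05 / 2380.26 × 100 = 94.4456

94.4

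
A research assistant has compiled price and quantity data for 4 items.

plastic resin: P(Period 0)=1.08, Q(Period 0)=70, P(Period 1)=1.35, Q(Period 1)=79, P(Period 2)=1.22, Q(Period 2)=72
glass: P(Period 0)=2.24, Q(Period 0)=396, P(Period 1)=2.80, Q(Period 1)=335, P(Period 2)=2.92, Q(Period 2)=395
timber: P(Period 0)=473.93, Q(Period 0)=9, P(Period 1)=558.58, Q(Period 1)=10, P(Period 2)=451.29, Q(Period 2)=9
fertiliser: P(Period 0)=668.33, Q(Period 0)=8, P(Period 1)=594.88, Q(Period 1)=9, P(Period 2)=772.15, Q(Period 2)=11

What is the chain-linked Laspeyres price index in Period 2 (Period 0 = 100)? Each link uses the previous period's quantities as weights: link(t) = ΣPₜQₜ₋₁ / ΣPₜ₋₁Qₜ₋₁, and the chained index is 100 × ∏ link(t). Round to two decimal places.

Link Period 0→Period 1:
ΣP(Period 1)Q(Period 0) = 1.35×70 + 2.80×396 + 558.58×9 + 594.88×8 = 94.5 + 1108.8 + 5027.22 + 4759.04 = 10989.56
ΣP(Period 0)Q(Period 0) = 1.08×70 + 2.24×396 + 473.93×9 + 668.33×8 = 75.6 + 887.04 + 4265.37 + 5346.64 = 10574.65
link = 10989.56/10574.65 = 1.039236
Link Period 1→Period 2:
ΣP(Period 2)Q(Period 1) = 1.22×79 + 2.92×335 + 451.29×10 + 772.15×9 = 96.38 + 978.2 + 4512.9 + 6949.35 = 12536.83
ΣP(Period 1)Q(Period 1) = 1.35×79 + 2.80×335 + 558.58×10 + 594.88×9 = 106.65 + 938 + 5585.8 + 5353.92 = 11984.37
link = 12536.83/11984.37 = 1.046098
Chained index = 100 × 1.039236 × 1.046098 = 108.7143

108.71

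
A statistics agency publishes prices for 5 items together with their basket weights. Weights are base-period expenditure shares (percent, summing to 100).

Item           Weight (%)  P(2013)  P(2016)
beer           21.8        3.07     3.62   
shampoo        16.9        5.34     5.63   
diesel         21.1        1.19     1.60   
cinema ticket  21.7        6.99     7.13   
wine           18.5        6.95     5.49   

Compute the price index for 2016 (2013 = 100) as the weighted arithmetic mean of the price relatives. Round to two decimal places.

108.64

beer: 21.8 × (3.62/3.07) = 21.8 × 1.179153 = 25.7055
shampoo: 16.9 × (5.63/5.34) = 16.9 × 1.054307 = 17.8178
diesel: 21.1 × (1.60/1.19) = 21.1 × 1.344538 = 28.3697
cinema ticket: 21.7 × (7.13/6.99) = 21.7 × 1.020029 = 22.1346
wine: 18.5 × (5.49/6.95) = 18.5 × 0.789928 = 14.6137
Index = Σ wᵢ·(p₁ᵢ/p₀ᵢ) = 25.7055 + 17.8178 + 28.3697 + 22.1346 + 14.6137 = 108.6414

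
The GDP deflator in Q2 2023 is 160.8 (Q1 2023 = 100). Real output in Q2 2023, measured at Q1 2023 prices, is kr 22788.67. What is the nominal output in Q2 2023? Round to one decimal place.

Nominal = Real × (Index/100) = 22788.67 × (160.8/100)
        = 22788.67 × 1.608 = 36644.1814

36644.2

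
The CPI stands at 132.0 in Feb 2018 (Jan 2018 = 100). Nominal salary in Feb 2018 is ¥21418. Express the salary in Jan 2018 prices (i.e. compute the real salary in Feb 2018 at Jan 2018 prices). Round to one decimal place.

Real = Nominal ÷ (Index/100) = 21418 ÷ (132.0/100)
     = 21418 ÷ 1.320 = 16225.7576

16225.8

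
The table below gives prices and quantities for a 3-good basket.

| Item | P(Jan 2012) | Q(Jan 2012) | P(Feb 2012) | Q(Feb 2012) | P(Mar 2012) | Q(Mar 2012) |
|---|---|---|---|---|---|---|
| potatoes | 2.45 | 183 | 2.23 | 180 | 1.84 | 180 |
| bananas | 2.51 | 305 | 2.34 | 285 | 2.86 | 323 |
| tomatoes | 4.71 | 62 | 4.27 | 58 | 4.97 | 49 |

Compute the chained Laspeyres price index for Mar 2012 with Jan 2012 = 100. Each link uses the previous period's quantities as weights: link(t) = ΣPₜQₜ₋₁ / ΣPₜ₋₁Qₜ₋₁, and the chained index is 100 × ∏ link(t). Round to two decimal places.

100.37

Link Jan 2012→Feb 2012:
ΣP(Feb 2012)Q(Jan 2012) = 2.23×183 + 2.34×305 + 4.27×62 = 408.09 + 713.7 + 264.74 = 1386.53
ΣP(Jan 2012)Q(Jan 2012) = 2.45×183 + 2.51×305 + 4.71×62 = 448.35 + 765.55 + 292.02 = 1505.92
link = 1386.53/1505.92 = 0.920720
Link Feb 2012→Mar 2012:
ΣP(Mar 2012)Q(Feb 2012) = 1.84×180 + 2.86×285 + 4.97×58 = 331.2 + 815.1 + 288.26 = 1434.56
ΣP(Feb 2012)Q(Feb 2012) = 2.23×180 + 2.34×285 + 4.27×58 = 401.4 + 666.9 + 247.66 = 1315.96
link = 1434.56/1315.96 = 1.090124
Chained index = 100 × 0.920720 × 1.090124 = 100.3699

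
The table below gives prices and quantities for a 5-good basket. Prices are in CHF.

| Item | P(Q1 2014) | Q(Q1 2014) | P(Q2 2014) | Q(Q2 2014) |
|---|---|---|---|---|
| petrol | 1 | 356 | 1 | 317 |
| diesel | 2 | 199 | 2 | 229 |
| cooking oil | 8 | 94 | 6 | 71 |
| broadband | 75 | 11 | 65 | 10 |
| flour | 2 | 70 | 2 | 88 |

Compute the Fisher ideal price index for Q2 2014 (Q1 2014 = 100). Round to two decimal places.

Laspeyres component (base-period weights):
ΣP(Q2 2014)Q(Q1 2014) = 1×356 + 2×199 + 6×94 + 65×11 + 2×70 = 356 + 398 + 564 + 715 + 140 = 2173
ΣP(Q1 2014)Q(Q1 2014) = 1×356 + 2×199 + 8×94 + 75×11 + 2×70 = 356 + 398 + 752 + 825 + 140 = 2471
L = 2173 / 2471 × 100 = 87.9401
Paasche component (current-period weights):
ΣP(Q2 2014)Q(Q2 2014) = 1×317 + 2×229 + 6×71 + 65×10 + 2×88 = 317 + 458 + 426 + 650 + 176 = 2027
ΣP(Q1 2014)Q(Q2 2014) = 1×317 + 2×229 + 8×71 + 75×10 + 2×88 = 317 + 458 + 568 + 750 + 176 = 2269
P = 2027 / 2269 × 100 = 89.3345
Fisher = √(L × P) = √(87.9401 × 89.3345) = 88.6346

88.63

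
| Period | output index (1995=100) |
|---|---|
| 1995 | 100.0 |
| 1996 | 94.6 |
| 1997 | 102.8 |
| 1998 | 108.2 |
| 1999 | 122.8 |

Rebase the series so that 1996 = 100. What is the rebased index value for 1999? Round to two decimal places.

Rebased(1999) = 122.8 / 94.6 × 100 = 129.8097

129.81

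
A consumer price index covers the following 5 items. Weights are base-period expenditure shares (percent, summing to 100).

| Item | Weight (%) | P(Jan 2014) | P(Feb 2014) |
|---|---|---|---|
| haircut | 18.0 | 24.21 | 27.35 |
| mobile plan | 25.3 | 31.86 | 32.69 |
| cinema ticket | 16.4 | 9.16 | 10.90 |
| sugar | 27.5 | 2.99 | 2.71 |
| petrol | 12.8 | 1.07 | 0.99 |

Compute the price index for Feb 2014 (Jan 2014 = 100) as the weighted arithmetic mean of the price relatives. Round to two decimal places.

haircut: 18.0 × (27.35/24.21) = 18.0 × 1.129698 = 20.3346
mobile plan: 25.3 × (32.69/31.86) = 25.3 × 1.026051 = 25.9591
cinema ticket: 16.4 × (10.90/9.16) = 16.4 × 1.189956 = 19.5153
sugar: 27.5 × (2.71/2.99) = 27.5 × 0.906355 = 24.9247
petrol: 12.8 × (0.99/1.07) = 12.8 × 0.925234 = 11.8430
Index = Σ wᵢ·(p₁ᵢ/p₀ᵢ) = 20.3346 + 25.9591 + 19.5153 + 24.9247 + 11.8430 = 102.5767

102.58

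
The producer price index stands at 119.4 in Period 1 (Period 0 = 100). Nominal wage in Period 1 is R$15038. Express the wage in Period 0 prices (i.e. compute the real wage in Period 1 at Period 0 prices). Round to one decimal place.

Real = Nominal ÷ (Index/100) = 15038 ÷ (119.4/100)
     = 15038 ÷ 1.194 = 12594.6399

12594.6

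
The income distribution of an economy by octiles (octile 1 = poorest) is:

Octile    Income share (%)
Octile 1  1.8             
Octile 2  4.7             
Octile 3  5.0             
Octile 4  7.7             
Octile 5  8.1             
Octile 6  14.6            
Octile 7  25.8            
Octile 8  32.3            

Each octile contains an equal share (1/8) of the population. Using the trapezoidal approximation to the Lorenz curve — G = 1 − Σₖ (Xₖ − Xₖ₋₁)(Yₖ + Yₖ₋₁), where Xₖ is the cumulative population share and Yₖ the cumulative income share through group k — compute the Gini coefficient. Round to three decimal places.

Cumulative income shares Yₖ: 0.0180, 0.0650, 0.1150, 0.1920, 0.2730, 0.4190, 0.6770, 1.0000
Σ (Xₖ−Xₖ₋₁)(Yₖ+Yₖ₋₁) = (1/8)(0.0180+0.0000) + (1/8)(0.0650+0.0180) + (1/8)(0.1150+0.0650) + (1/8)(0.1920+0.1150) + (1/8)(0.2730+0.1920) + (1/8)(0.4190+0.2730) + (1/8)(0.6770+0.4190) + (1/8)(1.0000+0.6770)
  = 0.0023 + 0.0104 + 0.0225 + 0.0384 + 0.0581 + 0.0865 + 0.1370 + 0.2096 = 0.5647
G = 1 − 0.5647 = 0.4353

0.435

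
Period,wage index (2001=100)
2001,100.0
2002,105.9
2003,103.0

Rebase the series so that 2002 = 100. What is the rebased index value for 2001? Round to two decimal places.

Rebased(2001) = 100.0 / 105.9 × 100 = 94.4287

94.43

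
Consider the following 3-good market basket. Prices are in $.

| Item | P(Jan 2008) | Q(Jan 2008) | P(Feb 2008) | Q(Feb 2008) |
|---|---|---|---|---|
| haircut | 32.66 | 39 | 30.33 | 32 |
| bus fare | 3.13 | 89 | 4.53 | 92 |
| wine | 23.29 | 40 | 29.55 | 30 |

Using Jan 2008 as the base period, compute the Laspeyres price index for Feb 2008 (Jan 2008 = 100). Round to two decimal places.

111.44

Laspeyres price index uses base-period quantities as weights.
ΣP(Feb 2008)·Q(Jan 2008) = 30.33×39 + 4.53×89 + 29.55×40 = 1182.87 + 403.17 + 1182 = 2768.04
ΣP(Jan 2008)·Q(Jan 2008) = 32.66×39 + 3.13×89 + 23.29×40 = 1273.74 + 278.57 + 931.6 = 2483.91
Index = 2768.04 / 2483.91 × 100 = 111.4388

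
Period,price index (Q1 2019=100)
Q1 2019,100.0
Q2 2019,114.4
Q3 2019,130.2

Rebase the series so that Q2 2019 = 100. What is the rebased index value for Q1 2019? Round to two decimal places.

Rebased(Q1 2019) = 100.0 / 114.4 × 100 = 87.4126

87.41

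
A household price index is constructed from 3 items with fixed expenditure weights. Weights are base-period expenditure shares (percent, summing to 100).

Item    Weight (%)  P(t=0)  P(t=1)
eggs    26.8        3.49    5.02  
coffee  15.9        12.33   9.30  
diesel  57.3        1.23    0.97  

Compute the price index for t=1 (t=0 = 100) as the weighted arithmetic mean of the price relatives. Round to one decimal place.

95.7

eggs: 26.8 × (5.02/3.49) = 26.8 × 1.438395 = 38.5490
coffee: 15.9 × (9.30/12.33) = 15.9 × 0.754258 = 11.9927
diesel: 57.3 × (0.97/1.23) = 57.3 × 0.788618 = 45.1878
Index = Σ wᵢ·(p₁ᵢ/p₀ᵢ) = 38.5490 + 11.9927 + 45.1878 = 95.7295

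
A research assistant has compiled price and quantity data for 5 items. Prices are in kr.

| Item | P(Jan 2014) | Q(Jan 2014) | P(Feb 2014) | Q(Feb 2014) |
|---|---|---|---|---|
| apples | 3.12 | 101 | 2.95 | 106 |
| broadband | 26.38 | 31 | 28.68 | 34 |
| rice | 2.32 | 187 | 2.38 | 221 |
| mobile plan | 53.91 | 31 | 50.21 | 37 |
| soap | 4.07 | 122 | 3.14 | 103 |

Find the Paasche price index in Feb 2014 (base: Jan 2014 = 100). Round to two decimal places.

96.17

Paasche price index uses current-period quantities as weights.
ΣP(Feb 2014)·Q(Feb 2014) = 2.95×106 + 28.68×34 + 2.38×221 + 50.21×37 + 3.14×103 = 312.7 + 975.12 + 525.98 + 1857.77 + 323.42 = 3994.99
ΣP(Jan 2014)·Q(Feb 2014) = 3.12×106 + 26.38×34 + 2.32×221 + 53.91×37 + 4.07×103 = 330.72 + 896.92 + 512.72 + 1994.67 + 419.21 = 4154.24
Index = 3994.99 / 4154.24 × 100 = 96.1666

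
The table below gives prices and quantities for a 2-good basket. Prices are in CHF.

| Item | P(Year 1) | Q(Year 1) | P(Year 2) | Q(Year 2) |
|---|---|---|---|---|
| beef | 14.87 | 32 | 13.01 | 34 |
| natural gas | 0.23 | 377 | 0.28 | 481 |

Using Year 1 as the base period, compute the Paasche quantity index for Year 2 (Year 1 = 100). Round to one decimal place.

110.6

Paasche quantity index uses current-period prices as weights.
ΣP(Year 2)·Q(Year 2) = 13.01×34 + 0.28×481 = 442.34 + 134.68 = 577.02
ΣP(Year 2)·Q(Year 1) = 13.01×32 + 0.28×377 = 416.32 + 105.56 = 521.88
Index = 577.02 / 521.88 × 100 = 110.5656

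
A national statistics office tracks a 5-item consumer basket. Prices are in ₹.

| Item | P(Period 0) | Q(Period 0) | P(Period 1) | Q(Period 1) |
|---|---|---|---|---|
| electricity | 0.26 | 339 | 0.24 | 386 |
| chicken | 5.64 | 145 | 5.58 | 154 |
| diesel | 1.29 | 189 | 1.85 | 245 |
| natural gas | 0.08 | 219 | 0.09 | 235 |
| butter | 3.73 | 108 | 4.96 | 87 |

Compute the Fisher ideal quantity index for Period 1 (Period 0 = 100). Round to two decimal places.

Laspeyres component (base-period weights):
ΣP(Period 0)Q(Period 1) = 0.26×386 + 5.64×154 + 1.29×245 + 0.08×235 + 3.73×87 = 100.36 + 868.56 + 316.05 + 18.8 + 324.51 = 1628.28
ΣP(Period 0)Q(Period 0) = 0.26×339 + 5.64×145 + 1.29×189 + 0.08×219 + 3.73×108 = 88.14 + 817.8 + 243.81 + 17.52 + 402.84 = 1570.11
L = 1628.28 / 1570.11 × 100 = 103.7048
Paasche component (current-period weights):
ΣP(Period 1)Q(Period 1) = 0.24×386 + 5.58×154 + 1.85×245 + 0.09×235 + 4.96×87 = 92.64 + 859.32 + 453.25 + 21.15 + 431.52 = 1857.88
ΣP(Period 1)Q(Period 0) = 0.24×339 + 5.58×145 + 1.85×189 + 0.09×219 + 4.96×108 = 81.36 + 809.1 + 349.65 + 19.71 + 535.68 = 1795.5
P = 1857.88 / 1795.5 × 100 = 103.4742
Fisher = √(L × P) = √(103.7048 × 103.4742) = 103.5895

103.59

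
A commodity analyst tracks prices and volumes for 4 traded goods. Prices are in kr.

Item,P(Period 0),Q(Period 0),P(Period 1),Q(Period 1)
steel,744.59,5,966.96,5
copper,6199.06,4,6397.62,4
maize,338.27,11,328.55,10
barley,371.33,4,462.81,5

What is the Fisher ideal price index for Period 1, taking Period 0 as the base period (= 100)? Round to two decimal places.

Laspeyres component (base-period weights):
ΣP(Period 1)Q(Period 0) = 966.96×5 + 6397.62×4 + 328.55×11 + 462.81×4 = 4834.8 + 25590.48 + 3614.05 + 1851.24 = 35890.57
ΣP(Period 0)Q(Period 0) = 744.59×5 + 6199.06×4 + 338.27×11 + 371.33×4 = 3722.95 + 24796.24 + 3720.97 + 1485.32 = 33725.48
L = 35890.57 / 33725.48 × 100 = 106.4197
Paasche component (current-period weights):
ΣP(Period 1)Q(Period 1) = 966.96×5 + 6397.62×4 + 328.55×10 + 462.81×5 = 4834.8 + 25590.48 + 3285.5 + 2314.05 = 36024.83
ΣP(Period 0)Q(Period 1) = 744.59×5 + 6199.06×4 + 338.27×10 + 371.33×5 = 3722.95 + 24796.24 + 3382.7 + 1856.65 = 33758.54
P = 36024.83 / 33758.54 × 100 = 106.7132
Fisher = √(L × P) = √(106.4197 × 106.7132) = 106.5664

106.57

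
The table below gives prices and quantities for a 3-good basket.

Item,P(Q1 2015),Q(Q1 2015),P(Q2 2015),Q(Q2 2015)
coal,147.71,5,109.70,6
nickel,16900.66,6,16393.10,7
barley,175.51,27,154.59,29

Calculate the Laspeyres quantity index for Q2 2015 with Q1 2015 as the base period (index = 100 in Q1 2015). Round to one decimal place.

116.3

Laspeyres quantity index uses base-period prices as weights.
ΣP(Q1 2015)·Q(Q2 2015) = 147.71×6 + 16900.66×7 + 175.51×29 = 886.26 + 118304.62 + 5089.79 = 124280.67
ΣP(Q1 2015)·Q(Q1 2015) = 147.71×5 + 16900.66×6 + 175.51×27 = 738.55 + 101403.96 + 4738.77 = 106881.28
Index = 124280.67 / 106881.28 × 100 = 116.2792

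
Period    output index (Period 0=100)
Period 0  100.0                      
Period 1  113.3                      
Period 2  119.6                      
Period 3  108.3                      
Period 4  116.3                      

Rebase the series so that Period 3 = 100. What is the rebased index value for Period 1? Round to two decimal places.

Rebased(Period 1) = 113.3 / 108.3 × 100 = 104.6168

104.62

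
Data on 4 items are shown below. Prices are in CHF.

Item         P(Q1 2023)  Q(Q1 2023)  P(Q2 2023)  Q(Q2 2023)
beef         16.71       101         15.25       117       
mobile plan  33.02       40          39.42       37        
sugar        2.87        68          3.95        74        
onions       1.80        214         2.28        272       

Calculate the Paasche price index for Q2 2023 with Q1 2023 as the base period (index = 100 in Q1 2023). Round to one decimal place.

Paasche price index uses current-period quantities as weights.
ΣP(Q2 2023)·Q(Q2 2023) = 15.25×117 + 39.42×37 + 3.95×74 + 2.28×272 = 1784.25 + 1458.54 + 292.3 + 620.16 = 4155.25
ΣP(Q1 2023)·Q(Q2 2023) = 16.71×117 + 33.02×37 + 2.87×74 + 1.80×272 = 1955.07 + 1221.74 + 212.38 + 489.6 = 3878.79
Index = 4155.25 / 3878.79 × 100 = 107.1275

107.1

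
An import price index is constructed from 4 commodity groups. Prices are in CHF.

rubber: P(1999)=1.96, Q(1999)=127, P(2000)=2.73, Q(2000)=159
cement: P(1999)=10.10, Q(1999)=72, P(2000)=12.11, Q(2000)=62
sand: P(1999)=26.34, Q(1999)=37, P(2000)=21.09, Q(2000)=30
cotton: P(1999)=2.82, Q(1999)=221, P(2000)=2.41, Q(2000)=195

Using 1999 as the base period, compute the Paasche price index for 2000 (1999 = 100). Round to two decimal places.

Paasche price index uses current-period quantities as weights.
ΣP(2000)·Q(2000) = 2.73×159 + 12.11×62 + 21.09×30 + 2.41×195 = 434.07 + 750.82 + 632.7 + 469.95 = 2287.54
ΣP(1999)·Q(2000) = 1.96×159 + 10.10×62 + 26.34×30 + 2.82×195 = 311.64 + 626.2 + 790.2 + 549.9 = 2277.94
Index = 2287.54 / 2277.94 × 100 = 100.4214

100.42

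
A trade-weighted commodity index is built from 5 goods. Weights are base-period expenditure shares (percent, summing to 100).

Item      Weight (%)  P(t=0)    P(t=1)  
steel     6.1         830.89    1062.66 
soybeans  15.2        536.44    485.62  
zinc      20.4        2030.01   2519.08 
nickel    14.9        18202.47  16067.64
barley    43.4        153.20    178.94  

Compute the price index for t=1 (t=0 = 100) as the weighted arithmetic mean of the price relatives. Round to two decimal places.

steel: 6.1 × (1062.66/830.89) = 6.1 × 1.278942 = 7.8015
soybeans: 15.2 × (485.62/536.44) = 15.2 × 0.905264 = 13.7600
zinc: 20.4 × (2519.08/2030.01) = 20.4 × 1.240920 = 25.3148
nickel: 14.9 × (16067.64/18202.47) = 14.9 × 0.882718 = 13.1525
barley: 43.4 × (178.94/153.20) = 43.4 × 1.168016 = 50.6919
Index = Σ wᵢ·(p₁ᵢ/p₀ᵢ) = 7.8015 + 13.7600 + 25.3148 + 13.1525 + 50.6919 = 110.7207

110.72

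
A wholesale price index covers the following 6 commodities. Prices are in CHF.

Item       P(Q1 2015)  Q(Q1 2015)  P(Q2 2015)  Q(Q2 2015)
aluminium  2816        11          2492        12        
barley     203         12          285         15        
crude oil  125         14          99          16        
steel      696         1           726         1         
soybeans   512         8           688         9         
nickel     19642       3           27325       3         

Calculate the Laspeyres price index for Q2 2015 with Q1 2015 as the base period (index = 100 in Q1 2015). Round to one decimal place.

Laspeyres price index uses base-period quantities as weights.
ΣP(Q2 2015)·Q(Q1 2015) = 2492×11 + 285×12 + 99×14 + 726×1 + 688×8 + 27325×3 = 27412 + 3420 + 1386 + 726 + 5504 + 81975 = 120423
ΣP(Q1 2015)·Q(Q1 2015) = 2816×11 + 203×12 + 125×14 + 696×1 + 512×8 + 19642×3 = 30976 + 2436 + 1750 + 696 + 4096 + 58926 = 98880
Index = 120423 / 98880 × 100 = 121.7870

121.8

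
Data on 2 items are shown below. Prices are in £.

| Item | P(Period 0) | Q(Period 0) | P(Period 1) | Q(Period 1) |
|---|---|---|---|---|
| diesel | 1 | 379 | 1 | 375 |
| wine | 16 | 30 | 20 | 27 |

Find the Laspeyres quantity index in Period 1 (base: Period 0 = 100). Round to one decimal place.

Laspeyres quantity index uses base-period prices as weights.
ΣP(Period 0)·Q(Period 1) = 1×375 + 16×27 = 375 + 432 = 807
ΣP(Period 0)·Q(Period 0) = 1×379 + 16×30 = 379 + 480 = 859
Index = 807 / 859 × 100 = 93.9464

93.9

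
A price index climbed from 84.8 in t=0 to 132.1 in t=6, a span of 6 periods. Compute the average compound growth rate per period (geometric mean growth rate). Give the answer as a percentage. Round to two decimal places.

7.67%

Growth factor = (132.1/84.8)^(1/6) = (1.557783)^(1/6) = 1.076675
Growth rate = 1.076675 − 1 = 0.076675 = 7.6675%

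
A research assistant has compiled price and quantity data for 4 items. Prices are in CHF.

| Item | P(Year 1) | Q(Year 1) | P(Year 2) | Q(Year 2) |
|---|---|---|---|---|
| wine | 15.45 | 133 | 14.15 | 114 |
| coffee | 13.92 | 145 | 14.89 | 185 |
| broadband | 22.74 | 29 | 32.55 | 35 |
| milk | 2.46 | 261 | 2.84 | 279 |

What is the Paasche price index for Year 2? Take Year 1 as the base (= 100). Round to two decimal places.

Paasche price index uses current-period quantities as weights.
ΣP(Year 2)·Q(Year 2) = 14.15×114 + 14.89×185 + 32.55×35 + 2.84×279 = 1613.1 + 2754.65 + 1139.25 + 792.36 = 6299.36
ΣP(Year 1)·Q(Year 2) = 15.45×114 + 13.92×185 + 22.74×35 + 2.46×279 = 1761.3 + 2575.2 + 795.9 + 686.34 = 5818.74
Index = 6299.36 / 5818.74 × 100 = 108.2599

108.26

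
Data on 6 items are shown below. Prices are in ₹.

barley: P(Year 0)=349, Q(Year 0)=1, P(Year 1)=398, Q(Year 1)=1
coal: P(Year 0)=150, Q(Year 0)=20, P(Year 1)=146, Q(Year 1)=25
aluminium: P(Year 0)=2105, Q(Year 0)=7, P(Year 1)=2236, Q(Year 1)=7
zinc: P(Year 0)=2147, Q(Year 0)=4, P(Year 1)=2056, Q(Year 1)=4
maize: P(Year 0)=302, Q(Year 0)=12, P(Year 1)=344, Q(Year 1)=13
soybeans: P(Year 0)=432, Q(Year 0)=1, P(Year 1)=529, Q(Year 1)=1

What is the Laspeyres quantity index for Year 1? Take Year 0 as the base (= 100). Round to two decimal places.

Laspeyres quantity index uses base-period prices as weights.
ΣP(Year 0)·Q(Year 1) = 349×1 + 150×25 + 2105×7 + 2147×4 + 302×13 + 432×1 = 349 + 3750 + 14735 + 8588 + 3926 + 432 = 31780
ΣP(Year 0)·Q(Year 0) = 349×1 + 150×20 + 2105×7 + 2147×4 + 302×12 + 432×1 = 349 + 3000 + 14735 + 8588 + 3624 + 432 = 30728
Index = 31780 / 30728 × 100 = 103.4236

103.42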